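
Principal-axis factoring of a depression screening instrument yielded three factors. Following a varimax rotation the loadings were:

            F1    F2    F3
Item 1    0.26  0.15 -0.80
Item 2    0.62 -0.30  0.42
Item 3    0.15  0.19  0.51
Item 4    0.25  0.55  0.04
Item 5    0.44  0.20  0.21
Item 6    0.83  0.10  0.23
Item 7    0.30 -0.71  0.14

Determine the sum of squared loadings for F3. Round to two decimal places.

SS loadings for F3 = (-0.80)² + 0.42² + 0.51² + 0.04² + 0.21² + 0.23² + 0.14² = 0.6400 + 0.1764 + 0.2601 + 0.0016 + 0.0441 + 0.0529 + 0.0196 = 1.1947

1.19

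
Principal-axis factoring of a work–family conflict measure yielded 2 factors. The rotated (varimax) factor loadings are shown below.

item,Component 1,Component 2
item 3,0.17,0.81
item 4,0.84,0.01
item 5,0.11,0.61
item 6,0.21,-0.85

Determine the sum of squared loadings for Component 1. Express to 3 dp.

0.791

SS loadings for Component 1 = 0.17² + 0.84² + 0.11² + 0.21² = 0.0289 + 0.7056 + 0.0121 + 0.0441 = 0.7907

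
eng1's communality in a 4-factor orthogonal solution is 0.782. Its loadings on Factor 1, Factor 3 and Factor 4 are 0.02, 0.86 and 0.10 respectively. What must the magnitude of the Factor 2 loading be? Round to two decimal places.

0.18

Under orthogonal rotation h² = Σλ², so λ_Factor 2² = h² − (0.7500) = 0.782 − 0.7500 = 0.0320.
|λ| = √0.0320 = 0.1789.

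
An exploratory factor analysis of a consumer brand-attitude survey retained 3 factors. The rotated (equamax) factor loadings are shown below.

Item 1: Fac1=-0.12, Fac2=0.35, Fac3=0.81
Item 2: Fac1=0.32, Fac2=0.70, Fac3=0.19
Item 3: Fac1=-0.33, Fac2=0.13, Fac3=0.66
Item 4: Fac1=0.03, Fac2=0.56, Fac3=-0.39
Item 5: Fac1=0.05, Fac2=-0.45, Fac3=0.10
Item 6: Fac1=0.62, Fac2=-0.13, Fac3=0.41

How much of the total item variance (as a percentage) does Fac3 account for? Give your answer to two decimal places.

24.30%

SS loadings for Fac3 = 0.81² + 0.19² + 0.66² + (-0.39)² + 0.10² + 0.41² = 1.4580
With 6 standardized items, total variance = 6. Proportion = 1.4580/6 = 0.2430 → 24.30%.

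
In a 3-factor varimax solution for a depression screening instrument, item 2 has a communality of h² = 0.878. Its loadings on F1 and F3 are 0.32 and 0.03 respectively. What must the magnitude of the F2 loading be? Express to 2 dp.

0.88

Under orthogonal rotation h² = Σλ², so λ_F2² = h² − (0.1033) = 0.878 − 0.1033 = 0.7747.
|λ| = √0.7747 = 0.8802.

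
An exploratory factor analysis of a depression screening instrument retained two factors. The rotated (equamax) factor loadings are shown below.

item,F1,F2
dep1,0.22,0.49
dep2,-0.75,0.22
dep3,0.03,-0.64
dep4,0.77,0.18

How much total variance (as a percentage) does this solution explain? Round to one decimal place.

48.4%

SS loadings by factor: 1.2047, 0.7305; total = 1.9352.
Total variance with 4 standardized items is 4, so the solution explains 1.9352/4 = 0.4838 = 48.38%.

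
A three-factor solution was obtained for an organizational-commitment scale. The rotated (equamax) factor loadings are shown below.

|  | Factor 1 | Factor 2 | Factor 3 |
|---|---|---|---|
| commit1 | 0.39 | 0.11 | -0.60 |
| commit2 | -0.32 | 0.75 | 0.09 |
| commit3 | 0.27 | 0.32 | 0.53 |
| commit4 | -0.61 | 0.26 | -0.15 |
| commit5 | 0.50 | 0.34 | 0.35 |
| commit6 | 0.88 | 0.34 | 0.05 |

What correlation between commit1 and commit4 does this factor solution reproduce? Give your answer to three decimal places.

r̂ = Σ λ_i·λ_j across factors = (0.39)(-0.61) + (0.11)(0.26) + (-0.60)(-0.15)
  = -0.2379 +0.0286 +0.0900 = -0.1193

-0.119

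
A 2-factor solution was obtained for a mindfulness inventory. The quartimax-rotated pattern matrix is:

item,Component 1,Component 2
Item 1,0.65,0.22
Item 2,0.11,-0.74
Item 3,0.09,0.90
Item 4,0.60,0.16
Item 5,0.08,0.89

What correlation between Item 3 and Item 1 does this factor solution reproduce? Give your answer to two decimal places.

r̂ = Σ λ_i·λ_j across factors = (0.09)(0.65) + (0.90)(0.22)
  = +0.0585 +0.1980 = 0.2565

0.26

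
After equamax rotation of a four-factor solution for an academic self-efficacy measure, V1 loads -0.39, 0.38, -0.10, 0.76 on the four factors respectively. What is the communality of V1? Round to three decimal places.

0.884

h² = (-0.39)² + 0.38² + (-0.10)² + 0.76² = 0.1521 + 0.1444 + 0.0100 + 0.5776 = 0.8841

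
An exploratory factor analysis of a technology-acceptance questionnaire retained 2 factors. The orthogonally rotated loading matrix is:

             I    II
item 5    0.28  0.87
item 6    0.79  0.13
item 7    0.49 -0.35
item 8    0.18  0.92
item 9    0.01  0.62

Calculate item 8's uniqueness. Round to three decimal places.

0.121

h² = 0.18² + 0.92² = 0.0324 + 0.8464 = 0.8788
Uniqueness u² = 1 − h² = 1 − 0.8788 = 0.1212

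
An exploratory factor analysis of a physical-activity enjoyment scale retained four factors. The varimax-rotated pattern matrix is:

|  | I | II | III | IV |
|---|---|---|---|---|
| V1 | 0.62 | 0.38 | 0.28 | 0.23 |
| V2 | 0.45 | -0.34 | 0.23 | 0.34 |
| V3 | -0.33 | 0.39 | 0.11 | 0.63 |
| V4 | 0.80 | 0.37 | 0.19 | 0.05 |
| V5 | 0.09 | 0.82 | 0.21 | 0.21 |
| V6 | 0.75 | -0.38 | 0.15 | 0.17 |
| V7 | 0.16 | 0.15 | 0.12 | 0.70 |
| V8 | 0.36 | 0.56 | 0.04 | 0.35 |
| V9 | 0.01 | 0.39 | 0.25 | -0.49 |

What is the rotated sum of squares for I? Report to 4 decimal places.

2.0617

SS loadings for I = 0.62² + 0.45² + (-0.33)² + 0.80² + 0.09² + 0.75² + 0.16² + 0.36² + 0.01² = 0.3844 + 0.2025 + 0.1089 + 0.6400 + 0.0081 + 0.5625 + 0.0256 + 0.1296 + 0.0001 = 2.0617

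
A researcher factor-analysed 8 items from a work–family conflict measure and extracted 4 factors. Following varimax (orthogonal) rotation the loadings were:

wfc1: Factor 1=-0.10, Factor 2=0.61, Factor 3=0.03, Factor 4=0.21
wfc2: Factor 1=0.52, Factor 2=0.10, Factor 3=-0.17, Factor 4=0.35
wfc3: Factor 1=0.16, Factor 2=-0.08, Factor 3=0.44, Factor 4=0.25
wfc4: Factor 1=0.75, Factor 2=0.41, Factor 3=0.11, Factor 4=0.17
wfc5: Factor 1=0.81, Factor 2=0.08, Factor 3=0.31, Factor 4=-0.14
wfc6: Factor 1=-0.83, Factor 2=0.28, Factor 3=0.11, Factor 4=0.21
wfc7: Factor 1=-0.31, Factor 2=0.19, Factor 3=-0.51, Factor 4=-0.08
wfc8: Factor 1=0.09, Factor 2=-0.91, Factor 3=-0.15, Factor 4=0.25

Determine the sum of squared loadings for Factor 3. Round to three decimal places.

SS loadings for Factor 3 = 0.03² + (-0.17)² + 0.44² + 0.11² + 0.31² + 0.11² + (-0.51)² + (-0.15)² = 0.0009 + 0.0289 + 0.1936 + 0.0121 + 0.0961 + 0.0121 + 0.2601 + 0.0225 = 0.6263

0.626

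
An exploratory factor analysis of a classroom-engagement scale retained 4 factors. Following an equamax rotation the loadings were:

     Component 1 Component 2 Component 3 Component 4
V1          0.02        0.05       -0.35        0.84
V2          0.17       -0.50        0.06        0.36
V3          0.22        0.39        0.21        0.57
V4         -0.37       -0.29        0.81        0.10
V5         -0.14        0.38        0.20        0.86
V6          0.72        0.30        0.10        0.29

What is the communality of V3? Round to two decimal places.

0.57

h² = 0.22² + 0.39² + 0.21² + 0.57² = 0.0484 + 0.1521 + 0.0441 + 0.3249 = 0.5695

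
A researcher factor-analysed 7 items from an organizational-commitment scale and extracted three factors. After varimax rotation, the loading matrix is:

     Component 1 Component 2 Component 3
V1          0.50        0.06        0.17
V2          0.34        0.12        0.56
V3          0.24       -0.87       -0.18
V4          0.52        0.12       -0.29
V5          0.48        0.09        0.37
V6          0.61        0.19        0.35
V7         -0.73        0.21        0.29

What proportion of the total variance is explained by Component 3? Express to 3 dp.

0.115

SS loadings for Component 3 = 0.17² + 0.56² + (-0.18)² + (-0.29)² + 0.37² + 0.35² + 0.29² = 0.8025
Proportion of variance = 0.8025 / 7 = 0.1146.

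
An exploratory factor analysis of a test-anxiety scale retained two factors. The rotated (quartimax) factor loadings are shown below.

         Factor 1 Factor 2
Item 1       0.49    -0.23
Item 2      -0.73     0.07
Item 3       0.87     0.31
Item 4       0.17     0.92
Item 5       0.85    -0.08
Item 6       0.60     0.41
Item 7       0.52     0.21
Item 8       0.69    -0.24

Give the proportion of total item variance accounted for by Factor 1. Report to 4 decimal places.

0.4235

SS loadings for Factor 1 = 0.49² + (-0.73)² + 0.87² + 0.17² + 0.85² + 0.60² + 0.52² + 0.69² = 3.3878
Proportion of variance = 3.3878 / 8 = 0.4235.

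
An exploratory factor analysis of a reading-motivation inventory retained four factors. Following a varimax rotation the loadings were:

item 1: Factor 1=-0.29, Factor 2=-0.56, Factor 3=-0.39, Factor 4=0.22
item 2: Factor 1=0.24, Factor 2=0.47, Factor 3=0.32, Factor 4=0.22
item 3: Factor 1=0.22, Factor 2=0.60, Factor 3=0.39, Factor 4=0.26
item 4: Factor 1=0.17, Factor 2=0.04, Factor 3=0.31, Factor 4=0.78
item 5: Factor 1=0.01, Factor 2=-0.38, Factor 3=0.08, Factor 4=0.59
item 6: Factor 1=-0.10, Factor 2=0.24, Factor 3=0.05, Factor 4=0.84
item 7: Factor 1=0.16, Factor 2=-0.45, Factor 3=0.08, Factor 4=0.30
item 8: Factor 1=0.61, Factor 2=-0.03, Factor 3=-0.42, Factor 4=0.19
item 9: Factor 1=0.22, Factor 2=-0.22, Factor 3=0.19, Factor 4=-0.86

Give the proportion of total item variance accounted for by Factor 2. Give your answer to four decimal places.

SS loadings for Factor 2 = (-0.56)² + 0.47² + 0.60² + 0.04² + (-0.38)² + 0.24² + (-0.45)² + (-0.03)² + (-0.22)² = 1.3499
Proportion of variance = 1.3499 / 9 = 0.1500.

0.1500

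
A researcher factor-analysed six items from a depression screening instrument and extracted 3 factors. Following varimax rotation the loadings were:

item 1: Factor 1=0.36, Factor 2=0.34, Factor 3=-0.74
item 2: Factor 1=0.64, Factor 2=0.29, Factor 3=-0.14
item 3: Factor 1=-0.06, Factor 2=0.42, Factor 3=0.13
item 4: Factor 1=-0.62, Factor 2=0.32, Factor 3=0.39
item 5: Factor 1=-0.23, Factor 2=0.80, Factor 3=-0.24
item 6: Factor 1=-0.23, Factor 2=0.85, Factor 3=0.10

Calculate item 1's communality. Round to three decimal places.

h² = 0.36² + 0.34² + (-0.74)² = 0.1296 + 0.1156 + 0.5476 = 0.7928

0.793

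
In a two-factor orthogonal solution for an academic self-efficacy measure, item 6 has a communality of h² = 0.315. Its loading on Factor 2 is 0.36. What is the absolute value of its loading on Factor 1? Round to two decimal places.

0.43

Under orthogonal rotation h² = Σλ², so λ_Factor 1² = h² − (0.1296) = 0.315 − 0.1296 = 0.1854.
|λ| = √0.1854 = 0.4306.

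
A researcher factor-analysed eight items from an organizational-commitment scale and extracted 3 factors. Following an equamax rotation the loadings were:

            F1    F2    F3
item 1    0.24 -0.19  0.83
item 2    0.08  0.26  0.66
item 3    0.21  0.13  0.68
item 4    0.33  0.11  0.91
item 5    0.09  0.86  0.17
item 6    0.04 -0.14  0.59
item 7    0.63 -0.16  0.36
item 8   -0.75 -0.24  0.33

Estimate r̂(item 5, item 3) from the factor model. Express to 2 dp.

0.25

r̂ = Σ λ_i·λ_j across factors = (0.09)(0.21) + (0.86)(0.13) + (0.17)(0.68)
  = +0.0189 +0.1118 +0.1156 = 0.2463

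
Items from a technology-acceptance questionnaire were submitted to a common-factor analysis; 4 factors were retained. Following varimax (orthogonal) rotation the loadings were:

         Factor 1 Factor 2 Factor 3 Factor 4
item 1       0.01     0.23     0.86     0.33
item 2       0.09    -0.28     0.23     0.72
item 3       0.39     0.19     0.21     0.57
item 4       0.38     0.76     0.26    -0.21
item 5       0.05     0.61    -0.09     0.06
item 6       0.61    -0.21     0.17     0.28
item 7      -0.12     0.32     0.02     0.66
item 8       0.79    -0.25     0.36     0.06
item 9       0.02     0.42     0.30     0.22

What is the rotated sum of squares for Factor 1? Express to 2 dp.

1.32

SS loadings for Factor 1 = 0.01² + 0.09² + 0.39² + 0.38² + 0.05² + 0.61² + (-0.12)² + 0.79² + 0.02² = 0.0001 + 0.0081 + 0.1521 + 0.1444 + 0.0025 + 0.3721 + 0.0144 + 0.6241 + 0.0004 = 1.3182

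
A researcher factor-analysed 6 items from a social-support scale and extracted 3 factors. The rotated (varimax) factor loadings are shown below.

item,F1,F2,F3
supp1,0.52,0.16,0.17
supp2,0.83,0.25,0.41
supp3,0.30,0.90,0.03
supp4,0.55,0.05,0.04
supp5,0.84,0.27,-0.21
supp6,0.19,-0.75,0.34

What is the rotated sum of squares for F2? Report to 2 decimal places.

1.54

SS loadings for F2 = 0.16² + 0.25² + 0.90² + 0.05² + 0.27² + (-0.75)² = 0.0256 + 0.0625 + 0.8100 + 0.0025 + 0.0729 + 0.5625 = 1.5360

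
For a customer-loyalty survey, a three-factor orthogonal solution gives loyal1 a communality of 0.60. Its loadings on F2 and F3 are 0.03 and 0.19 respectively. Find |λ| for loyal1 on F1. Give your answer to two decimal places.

Under orthogonal rotation h² = Σλ², so λ_F1² = h² − (0.0370) = 0.60 − 0.0370 = 0.5630.
|λ| = √0.5630 = 0.7503.

0.75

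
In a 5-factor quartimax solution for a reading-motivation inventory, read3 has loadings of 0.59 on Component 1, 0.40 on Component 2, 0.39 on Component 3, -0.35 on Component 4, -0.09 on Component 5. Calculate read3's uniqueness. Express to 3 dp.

0.209

h² = 0.59² + 0.40² + 0.39² + (-0.35)² + (-0.09)² = 0.3481 + 0.1600 + 0.1521 + 0.1225 + 0.0081 = 0.7908
Uniqueness u² = 1 − h² = 1 − 0.7908 = 0.2092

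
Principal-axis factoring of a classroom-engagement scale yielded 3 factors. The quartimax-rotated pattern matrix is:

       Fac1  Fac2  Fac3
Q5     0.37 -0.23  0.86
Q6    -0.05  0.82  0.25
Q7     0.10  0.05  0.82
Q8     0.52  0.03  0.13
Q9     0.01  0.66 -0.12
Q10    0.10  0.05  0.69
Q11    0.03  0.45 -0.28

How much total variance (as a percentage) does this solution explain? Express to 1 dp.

55.1%

SS loadings by factor: 0.4308, 1.3693, 2.0603; total = 3.8604.
Total variance with 7 standardized items is 7, so the solution explains 3.8604/7 = 0.5515 = 55.15%.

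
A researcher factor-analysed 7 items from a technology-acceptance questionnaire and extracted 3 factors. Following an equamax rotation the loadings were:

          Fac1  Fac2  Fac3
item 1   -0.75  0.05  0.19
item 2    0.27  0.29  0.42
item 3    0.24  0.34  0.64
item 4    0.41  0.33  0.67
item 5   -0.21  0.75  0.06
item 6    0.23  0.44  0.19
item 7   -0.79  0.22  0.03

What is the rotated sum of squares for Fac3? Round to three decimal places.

SS loadings for Fac3 = 0.19² + 0.42² + 0.64² + 0.67² + 0.06² + 0.19² + 0.03² = 0.0361 + 0.1764 + 0.4096 + 0.4489 + 0.0036 + 0.0361 + 0.0009 = 1.1116

1.112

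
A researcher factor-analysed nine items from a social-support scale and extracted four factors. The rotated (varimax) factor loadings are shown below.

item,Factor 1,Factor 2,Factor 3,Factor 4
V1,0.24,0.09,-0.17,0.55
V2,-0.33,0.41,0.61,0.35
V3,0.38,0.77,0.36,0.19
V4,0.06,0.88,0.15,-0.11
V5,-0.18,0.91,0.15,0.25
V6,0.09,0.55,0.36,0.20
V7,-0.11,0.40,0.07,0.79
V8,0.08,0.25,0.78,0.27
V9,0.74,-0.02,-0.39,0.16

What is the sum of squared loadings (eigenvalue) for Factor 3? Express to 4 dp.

SS loadings for Factor 3 = (-0.17)² + 0.61² + 0.36² + 0.15² + 0.15² + 0.36² + 0.07² + 0.78² + (-0.39)² = 0.0289 + 0.3721 + 0.1296 + 0.0225 + 0.0225 + 0.1296 + 0.0049 + 0.6084 + 0.1521 = 1.4706

1.4706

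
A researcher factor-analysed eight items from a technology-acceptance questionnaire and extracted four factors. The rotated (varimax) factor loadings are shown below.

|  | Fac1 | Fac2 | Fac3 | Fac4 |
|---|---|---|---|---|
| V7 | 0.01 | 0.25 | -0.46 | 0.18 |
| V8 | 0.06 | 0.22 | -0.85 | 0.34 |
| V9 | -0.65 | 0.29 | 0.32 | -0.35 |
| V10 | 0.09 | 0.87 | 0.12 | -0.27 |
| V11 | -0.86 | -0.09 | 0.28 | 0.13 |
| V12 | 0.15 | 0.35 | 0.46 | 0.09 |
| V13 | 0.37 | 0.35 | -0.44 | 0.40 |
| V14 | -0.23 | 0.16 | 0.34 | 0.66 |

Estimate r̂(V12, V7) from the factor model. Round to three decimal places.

-0.106

r̂ = Σ λ_i·λ_j across factors = (0.15)(0.01) + (0.35)(0.25) + (0.46)(-0.46) + (0.09)(0.18)
  = +0.0015 +0.0875 -0.2116 +0.0162 = -0.1064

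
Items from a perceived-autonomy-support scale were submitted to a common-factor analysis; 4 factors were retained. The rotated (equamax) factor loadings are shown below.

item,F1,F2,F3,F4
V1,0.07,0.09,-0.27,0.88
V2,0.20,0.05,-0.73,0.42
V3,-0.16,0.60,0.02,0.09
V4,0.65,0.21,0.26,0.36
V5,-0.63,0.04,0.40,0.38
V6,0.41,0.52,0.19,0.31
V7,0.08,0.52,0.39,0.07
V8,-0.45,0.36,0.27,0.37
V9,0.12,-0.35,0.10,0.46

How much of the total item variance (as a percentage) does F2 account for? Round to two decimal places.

13.44%

SS loadings for F2 = 0.09² + 0.05² + 0.60² + 0.21² + 0.04² + 0.52² + 0.52² + 0.36² + (-0.35)² = 1.2092
With 9 standardized items, total variance = 9. Proportion = 1.2092/9 = 0.1344 → 13.44%.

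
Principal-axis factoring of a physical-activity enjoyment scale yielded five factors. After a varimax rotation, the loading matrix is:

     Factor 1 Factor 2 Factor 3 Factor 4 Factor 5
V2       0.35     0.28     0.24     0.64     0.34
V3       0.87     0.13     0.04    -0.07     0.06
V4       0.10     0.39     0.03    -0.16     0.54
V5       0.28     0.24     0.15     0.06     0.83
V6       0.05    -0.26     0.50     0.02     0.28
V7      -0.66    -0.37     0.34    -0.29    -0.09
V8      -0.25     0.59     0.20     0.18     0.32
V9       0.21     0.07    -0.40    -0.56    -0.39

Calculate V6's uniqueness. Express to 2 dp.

0.60

h² = 0.05² + (-0.26)² + 0.50² + 0.02² + 0.28² = 0.0025 + 0.0676 + 0.2500 + 0.0004 + 0.0784 = 0.3989
Uniqueness u² = 1 − h² = 1 − 0.3989 = 0.6011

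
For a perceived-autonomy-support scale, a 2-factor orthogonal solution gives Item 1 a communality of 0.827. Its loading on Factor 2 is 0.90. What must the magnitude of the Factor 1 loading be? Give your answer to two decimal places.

0.13

Under orthogonal rotation h² = Σλ², so λ_Factor 1² = h² − (0.8100) = 0.827 − 0.8100 = 0.0170.
|λ| = √0.0170 = 0.1304.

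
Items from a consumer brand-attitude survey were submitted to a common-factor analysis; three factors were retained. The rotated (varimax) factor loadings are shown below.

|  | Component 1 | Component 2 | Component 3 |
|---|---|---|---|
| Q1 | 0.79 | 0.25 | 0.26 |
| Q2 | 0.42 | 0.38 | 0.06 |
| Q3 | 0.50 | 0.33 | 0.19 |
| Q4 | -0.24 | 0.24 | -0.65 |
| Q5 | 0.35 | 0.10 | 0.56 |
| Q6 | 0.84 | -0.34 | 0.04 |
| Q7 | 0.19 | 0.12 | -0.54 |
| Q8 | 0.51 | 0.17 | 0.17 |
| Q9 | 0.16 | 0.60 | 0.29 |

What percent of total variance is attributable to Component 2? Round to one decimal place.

10.0%

SS loadings for Component 2 = 0.25² + 0.38² + 0.33² + 0.24² + 0.10² + (-0.34)² + 0.12² + 0.17² + 0.60² = 0.9023
With 9 standardized items, total variance = 9. Proportion = 0.9023/9 = 0.1003 → 10.03%.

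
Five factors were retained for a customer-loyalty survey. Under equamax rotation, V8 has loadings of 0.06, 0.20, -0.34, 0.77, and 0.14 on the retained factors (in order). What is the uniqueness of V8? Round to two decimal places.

0.23

h² = 0.06² + 0.20² + (-0.34)² + 0.77² + 0.14² = 0.0036 + 0.0400 + 0.1156 + 0.5929 + 0.0196 = 0.7717
Uniqueness u² = 1 − h² = 1 − 0.7717 = 0.2283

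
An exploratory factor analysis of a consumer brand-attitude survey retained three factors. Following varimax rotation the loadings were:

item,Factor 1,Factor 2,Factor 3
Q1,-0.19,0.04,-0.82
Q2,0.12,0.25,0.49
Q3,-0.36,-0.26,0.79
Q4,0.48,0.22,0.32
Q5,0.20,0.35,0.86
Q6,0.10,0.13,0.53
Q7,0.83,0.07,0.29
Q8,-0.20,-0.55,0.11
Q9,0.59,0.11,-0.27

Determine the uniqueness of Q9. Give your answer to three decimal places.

0.567

h² = 0.59² + 0.11² + (-0.27)² = 0.3481 + 0.0121 + 0.0729 = 0.4331
Uniqueness u² = 1 − h² = 1 − 0.4331 = 0.5669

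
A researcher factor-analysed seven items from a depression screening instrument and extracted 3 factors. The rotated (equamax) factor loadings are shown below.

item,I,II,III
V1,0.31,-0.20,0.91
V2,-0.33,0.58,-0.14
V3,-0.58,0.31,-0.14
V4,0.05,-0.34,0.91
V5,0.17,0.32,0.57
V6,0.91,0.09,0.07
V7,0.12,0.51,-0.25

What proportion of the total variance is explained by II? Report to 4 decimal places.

0.1370

SS loadings for II = (-0.20)² + 0.58² + 0.31² + (-0.34)² + 0.32² + 0.09² + 0.51² = 0.9587
Proportion of variance = 0.9587 / 7 = 0.1370.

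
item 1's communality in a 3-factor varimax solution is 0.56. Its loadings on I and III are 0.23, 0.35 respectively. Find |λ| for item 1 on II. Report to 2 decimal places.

Under orthogonal rotation h² = Σλ², so λ_II² = h² − (0.1754) = 0.56 − 0.1754 = 0.3846.
|λ| = √0.3846 = 0.6202.

0.62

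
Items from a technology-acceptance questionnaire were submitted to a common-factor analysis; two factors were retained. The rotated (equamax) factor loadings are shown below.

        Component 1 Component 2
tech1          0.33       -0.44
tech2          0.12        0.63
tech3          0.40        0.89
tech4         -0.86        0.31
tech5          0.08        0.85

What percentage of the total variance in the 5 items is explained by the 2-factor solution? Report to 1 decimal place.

64.6%

Communalities: 0.3025, 0.4113, 0.9521, 0.8357, 0.7289; Σh² = 3.2305.
Total variance with 5 standardized items is 5, so the solution explains 3.2305/5 = 0.6461 = 64.61%.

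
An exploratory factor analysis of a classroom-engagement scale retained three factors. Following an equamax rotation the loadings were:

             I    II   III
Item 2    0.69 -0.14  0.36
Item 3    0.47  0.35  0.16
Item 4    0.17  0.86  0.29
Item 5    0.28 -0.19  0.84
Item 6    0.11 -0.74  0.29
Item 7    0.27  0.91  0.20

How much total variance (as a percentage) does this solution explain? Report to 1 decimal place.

70.9%

SS loadings by factor: 0.8893, 2.2935, 1.0690; total = 4.2518.
Total variance with 6 standardized items is 6, so the solution explains 4.2518/6 = 0.7086 = 70.86%.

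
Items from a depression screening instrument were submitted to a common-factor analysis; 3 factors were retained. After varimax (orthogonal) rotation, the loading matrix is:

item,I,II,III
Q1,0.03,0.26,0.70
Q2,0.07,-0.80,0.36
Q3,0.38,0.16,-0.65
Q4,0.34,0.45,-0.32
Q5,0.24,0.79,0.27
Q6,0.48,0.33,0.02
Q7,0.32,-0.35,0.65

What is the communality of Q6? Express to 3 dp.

0.340

h² = 0.48² + 0.33² + 0.02² = 0.2304 + 0.1089 + 0.0004 = 0.3397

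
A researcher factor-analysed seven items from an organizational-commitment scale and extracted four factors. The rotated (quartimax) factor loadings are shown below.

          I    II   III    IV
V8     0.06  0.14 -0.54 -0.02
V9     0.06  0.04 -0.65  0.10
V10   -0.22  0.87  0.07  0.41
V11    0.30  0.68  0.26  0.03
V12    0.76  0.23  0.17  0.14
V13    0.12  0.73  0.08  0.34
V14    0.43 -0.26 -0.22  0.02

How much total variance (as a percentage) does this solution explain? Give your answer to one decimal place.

57.2%

SS loadings by factor: 0.9225, 1.8939, 0.8703, 0.3150; total = 4.0017.
Total variance with 7 standardized items is 7, so the solution explains 4.0017/7 = 0.5717 = 57.17%.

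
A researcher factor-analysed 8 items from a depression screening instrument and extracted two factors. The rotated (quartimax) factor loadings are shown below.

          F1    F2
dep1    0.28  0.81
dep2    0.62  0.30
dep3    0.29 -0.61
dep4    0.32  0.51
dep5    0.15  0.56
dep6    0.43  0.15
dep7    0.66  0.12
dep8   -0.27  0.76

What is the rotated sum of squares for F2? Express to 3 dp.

2.306

SS loadings for F2 = 0.81² + 0.30² + (-0.61)² + 0.51² + 0.56² + 0.15² + 0.12² + 0.76² = 0.6561 + 0.0900 + 0.3721 + 0.2601 + 0.3136 + 0.0225 + 0.0144 + 0.5776 = 2.3064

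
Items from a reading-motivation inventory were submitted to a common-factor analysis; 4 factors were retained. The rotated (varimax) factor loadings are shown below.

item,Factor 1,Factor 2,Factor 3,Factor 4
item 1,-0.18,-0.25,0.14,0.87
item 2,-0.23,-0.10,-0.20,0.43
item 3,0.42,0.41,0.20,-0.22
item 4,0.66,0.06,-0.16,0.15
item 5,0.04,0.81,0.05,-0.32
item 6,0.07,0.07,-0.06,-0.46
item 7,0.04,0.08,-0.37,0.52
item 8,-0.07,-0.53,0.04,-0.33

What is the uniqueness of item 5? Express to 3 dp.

0.237

h² = 0.04² + 0.81² + 0.05² + (-0.32)² = 0.0016 + 0.6561 + 0.0025 + 0.1024 = 0.7626
Uniqueness u² = 1 − h² = 1 − 0.7626 = 0.2374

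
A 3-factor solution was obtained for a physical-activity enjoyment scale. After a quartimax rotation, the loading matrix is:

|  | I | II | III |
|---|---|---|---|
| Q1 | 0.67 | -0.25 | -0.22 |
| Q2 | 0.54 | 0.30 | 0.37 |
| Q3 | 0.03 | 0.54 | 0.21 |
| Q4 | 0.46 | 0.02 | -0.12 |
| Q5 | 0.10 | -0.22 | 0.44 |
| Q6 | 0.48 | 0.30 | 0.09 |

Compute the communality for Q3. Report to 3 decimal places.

h² = 0.03² + 0.54² + 0.21² = 0.0009 + 0.2916 + 0.0441 = 0.3366

0.337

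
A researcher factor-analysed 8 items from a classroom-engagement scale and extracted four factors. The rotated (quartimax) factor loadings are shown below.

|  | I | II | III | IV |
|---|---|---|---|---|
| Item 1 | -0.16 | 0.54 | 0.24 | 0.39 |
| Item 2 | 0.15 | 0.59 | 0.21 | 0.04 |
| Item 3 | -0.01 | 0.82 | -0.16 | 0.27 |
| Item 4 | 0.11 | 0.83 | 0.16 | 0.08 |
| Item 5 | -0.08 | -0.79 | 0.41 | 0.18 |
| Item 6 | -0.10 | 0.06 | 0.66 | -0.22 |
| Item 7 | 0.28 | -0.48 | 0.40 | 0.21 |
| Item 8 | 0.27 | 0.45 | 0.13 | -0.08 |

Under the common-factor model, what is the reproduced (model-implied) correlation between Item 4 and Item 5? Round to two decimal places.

-0.58

r̂ = Σ λ_i·λ_j across factors = (0.11)(-0.08) + (0.83)(-0.79) + (0.16)(0.41) + (0.08)(0.18)
  = -0.0088 -0.6557 +0.0656 +0.0144 = -0.5845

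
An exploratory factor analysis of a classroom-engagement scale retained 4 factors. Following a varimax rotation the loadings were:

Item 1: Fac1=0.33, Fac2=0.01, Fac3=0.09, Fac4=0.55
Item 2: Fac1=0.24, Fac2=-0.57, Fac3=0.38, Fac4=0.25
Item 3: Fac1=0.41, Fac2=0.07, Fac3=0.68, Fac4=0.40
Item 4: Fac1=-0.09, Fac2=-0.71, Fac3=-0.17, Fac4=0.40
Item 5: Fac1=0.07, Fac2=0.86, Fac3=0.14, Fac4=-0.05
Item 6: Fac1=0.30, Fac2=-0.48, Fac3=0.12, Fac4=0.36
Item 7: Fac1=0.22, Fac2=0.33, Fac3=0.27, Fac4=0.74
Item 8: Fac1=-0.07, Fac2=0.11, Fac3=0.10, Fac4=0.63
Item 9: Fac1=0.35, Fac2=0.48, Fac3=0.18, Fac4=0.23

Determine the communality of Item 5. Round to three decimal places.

0.767

h² = 0.07² + 0.86² + 0.14² + (-0.05)² = 0.0049 + 0.7396 + 0.0196 + 0.0025 = 0.7666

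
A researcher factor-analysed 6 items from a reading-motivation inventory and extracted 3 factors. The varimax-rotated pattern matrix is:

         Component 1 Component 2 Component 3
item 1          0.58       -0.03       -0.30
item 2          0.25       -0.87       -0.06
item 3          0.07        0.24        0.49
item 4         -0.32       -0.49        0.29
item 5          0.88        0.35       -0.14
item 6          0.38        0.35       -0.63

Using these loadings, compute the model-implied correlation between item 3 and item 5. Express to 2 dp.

0.08

r̂ = Σ λ_i·λ_j across factors = (0.07)(0.88) + (0.24)(0.35) + (0.49)(-0.14)
  = +0.0616 +0.0840 -0.0686 = 0.0770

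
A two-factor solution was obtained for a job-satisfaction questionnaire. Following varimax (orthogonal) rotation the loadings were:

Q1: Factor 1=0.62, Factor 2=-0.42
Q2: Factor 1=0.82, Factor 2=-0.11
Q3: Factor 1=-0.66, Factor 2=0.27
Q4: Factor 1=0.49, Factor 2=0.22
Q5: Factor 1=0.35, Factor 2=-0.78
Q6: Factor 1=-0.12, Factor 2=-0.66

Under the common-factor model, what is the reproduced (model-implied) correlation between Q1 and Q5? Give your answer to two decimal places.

r̂ = Σ λ_i·λ_j across factors = (0.62)(0.35) + (-0.42)(-0.78)
  = +0.2170 +0.3276 = 0.5446

0.54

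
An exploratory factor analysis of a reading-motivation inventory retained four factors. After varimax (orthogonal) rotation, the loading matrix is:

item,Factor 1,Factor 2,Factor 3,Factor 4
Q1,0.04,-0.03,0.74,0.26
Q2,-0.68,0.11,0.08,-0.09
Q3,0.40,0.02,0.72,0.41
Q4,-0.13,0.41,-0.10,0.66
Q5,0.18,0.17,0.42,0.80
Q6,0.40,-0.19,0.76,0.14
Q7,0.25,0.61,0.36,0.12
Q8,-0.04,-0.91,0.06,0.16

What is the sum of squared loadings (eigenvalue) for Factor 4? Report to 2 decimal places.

1.38

SS loadings for Factor 4 = 0.26² + (-0.09)² + 0.41² + 0.66² + 0.80² + 0.14² + 0.12² + 0.16² = 0.0676 + 0.0081 + 0.1681 + 0.4356 + 0.6400 + 0.0196 + 0.0144 + 0.0256 = 1.3790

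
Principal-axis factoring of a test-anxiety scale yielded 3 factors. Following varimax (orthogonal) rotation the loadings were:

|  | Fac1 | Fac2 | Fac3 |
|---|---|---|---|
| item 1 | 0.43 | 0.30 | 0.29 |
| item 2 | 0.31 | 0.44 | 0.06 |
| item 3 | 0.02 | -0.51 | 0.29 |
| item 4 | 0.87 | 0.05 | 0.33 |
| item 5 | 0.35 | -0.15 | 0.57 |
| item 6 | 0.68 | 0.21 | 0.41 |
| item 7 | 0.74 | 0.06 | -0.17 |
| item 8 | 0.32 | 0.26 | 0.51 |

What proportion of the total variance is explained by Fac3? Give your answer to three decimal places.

0.133

SS loadings for Fac3 = 0.29² + 0.06² + 0.29² + 0.33² + 0.57² + 0.41² + (-0.17)² + 0.51² = 1.0627
Proportion of variance = 1.0627 / 8 = 0.1328.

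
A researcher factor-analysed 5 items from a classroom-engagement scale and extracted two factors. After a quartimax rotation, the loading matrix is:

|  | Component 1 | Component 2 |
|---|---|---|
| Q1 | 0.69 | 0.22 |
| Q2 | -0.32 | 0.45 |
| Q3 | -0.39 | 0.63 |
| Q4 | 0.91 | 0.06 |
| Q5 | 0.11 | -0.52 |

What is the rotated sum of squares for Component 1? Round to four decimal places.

SS loadings for Component 1 = 0.69² + (-0.32)² + (-0.39)² + 0.91² + 0.11² = 0.4761 + 0.1024 + 0.1521 + 0.8281 + 0.0121 = 1.5708

1.5708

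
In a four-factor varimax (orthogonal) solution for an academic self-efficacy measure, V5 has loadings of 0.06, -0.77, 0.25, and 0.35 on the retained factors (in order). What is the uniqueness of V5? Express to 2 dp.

h² = 0.06² + (-0.77)² + 0.25² + 0.35² = 0.0036 + 0.5929 + 0.0625 + 0.1225 = 0.7815
Uniqueness u² = 1 − h² = 1 − 0.7815 = 0.2185

0.22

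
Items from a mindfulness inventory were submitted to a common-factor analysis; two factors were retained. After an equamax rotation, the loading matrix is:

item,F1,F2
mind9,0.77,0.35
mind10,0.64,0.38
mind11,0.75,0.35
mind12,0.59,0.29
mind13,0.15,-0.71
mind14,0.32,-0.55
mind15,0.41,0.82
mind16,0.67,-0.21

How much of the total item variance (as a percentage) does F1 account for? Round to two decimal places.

33.19%

SS loadings for F1 = 0.77² + 0.64² + 0.75² + 0.59² + 0.15² + 0.32² + 0.41² + 0.67² = 2.6550
With 8 standardized items, total variance = 8. Proportion = 2.6550/8 = 0.3319 → 33.19%.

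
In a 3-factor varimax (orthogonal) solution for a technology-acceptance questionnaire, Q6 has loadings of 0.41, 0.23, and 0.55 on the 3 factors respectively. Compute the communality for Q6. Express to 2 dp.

h² = 0.41² + 0.23² + 0.55² = 0.1681 + 0.0529 + 0.3025 = 0.5235

0.52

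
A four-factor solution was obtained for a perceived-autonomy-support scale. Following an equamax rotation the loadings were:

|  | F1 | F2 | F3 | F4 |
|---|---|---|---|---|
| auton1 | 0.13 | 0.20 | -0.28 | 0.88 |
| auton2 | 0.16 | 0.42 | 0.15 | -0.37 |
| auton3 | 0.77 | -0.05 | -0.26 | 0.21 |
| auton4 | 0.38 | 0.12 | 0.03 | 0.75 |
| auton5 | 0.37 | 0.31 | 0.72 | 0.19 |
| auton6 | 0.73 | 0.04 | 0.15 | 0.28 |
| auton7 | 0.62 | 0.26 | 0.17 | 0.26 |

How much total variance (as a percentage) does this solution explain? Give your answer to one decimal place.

66.7%

Communalities: 0.9097, 0.3614, 0.7071, 0.7222, 0.7875, 0.6354, 0.5485; Σh² = 4.6718.
Total variance with 7 standardized items is 7, so the solution explains 4.6718/7 = 0.6674 = 66.74%.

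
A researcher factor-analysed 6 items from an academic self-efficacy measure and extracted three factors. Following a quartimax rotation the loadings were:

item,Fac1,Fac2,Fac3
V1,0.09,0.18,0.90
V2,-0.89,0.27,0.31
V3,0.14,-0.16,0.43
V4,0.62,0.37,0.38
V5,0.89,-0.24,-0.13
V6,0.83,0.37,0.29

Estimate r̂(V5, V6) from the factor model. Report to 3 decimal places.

r̂ = Σ λ_i·λ_j across factors = (0.89)(0.83) + (-0.24)(0.37) + (-0.13)(0.29)
  = +0.7387 -0.0888 -0.0377 = 0.6122

0.612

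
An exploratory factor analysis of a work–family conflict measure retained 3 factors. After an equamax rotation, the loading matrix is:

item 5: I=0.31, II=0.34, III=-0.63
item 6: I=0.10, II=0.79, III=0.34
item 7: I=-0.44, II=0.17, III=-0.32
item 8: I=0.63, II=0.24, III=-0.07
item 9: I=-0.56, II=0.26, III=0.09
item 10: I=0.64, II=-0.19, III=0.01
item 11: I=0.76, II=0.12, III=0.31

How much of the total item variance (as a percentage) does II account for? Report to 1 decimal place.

SS loadings for II = 0.34² + 0.79² + 0.17² + 0.24² + 0.26² + (-0.19)² + 0.12² = 0.9443
With 7 standardized items, total variance = 7. Proportion = 0.9443/7 = 0.1349 → 13.49%.

13.5%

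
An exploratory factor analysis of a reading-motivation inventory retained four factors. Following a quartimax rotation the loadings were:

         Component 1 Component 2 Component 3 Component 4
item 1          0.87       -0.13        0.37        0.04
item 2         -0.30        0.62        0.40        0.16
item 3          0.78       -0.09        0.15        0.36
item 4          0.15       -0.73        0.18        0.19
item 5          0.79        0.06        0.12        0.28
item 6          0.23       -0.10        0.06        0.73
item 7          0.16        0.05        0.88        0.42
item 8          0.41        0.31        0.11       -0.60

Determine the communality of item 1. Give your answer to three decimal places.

0.912

h² = 0.87² + (-0.13)² + 0.37² + 0.04² = 0.7569 + 0.0169 + 0.1369 + 0.0016 = 0.9123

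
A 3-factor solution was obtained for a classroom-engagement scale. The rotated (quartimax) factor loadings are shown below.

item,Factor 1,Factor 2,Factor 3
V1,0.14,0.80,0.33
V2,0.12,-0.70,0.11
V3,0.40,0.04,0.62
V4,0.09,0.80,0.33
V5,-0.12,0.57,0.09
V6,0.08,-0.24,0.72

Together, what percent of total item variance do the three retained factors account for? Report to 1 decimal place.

58.6%

SS loadings by factor: 0.2229, 2.1541, 1.1408; total = 3.5178.
Total variance with 6 standardized items is 6, so the solution explains 3.5178/6 = 0.5863 = 58.63%.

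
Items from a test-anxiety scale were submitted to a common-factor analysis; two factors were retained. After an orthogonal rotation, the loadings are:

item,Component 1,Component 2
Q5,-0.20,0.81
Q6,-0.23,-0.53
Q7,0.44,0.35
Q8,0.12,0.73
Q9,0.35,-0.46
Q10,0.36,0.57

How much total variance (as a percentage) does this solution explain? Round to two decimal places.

44.70%

SS loadings by factor: 0.5530, 2.1289; total = 2.6819.
Total variance with 6 standardized items is 6, so the solution explains 2.6819/6 = 0.4470 = 44.70%.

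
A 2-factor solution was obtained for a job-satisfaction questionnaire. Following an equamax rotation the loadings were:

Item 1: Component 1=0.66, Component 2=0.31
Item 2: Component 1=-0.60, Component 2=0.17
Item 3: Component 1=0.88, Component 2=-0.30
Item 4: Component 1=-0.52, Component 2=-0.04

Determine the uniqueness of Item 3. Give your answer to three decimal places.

h² = 0.88² + (-0.30)² = 0.7744 + 0.0900 = 0.8644
Uniqueness u² = 1 − h² = 1 − 0.8644 = 0.1356

0.136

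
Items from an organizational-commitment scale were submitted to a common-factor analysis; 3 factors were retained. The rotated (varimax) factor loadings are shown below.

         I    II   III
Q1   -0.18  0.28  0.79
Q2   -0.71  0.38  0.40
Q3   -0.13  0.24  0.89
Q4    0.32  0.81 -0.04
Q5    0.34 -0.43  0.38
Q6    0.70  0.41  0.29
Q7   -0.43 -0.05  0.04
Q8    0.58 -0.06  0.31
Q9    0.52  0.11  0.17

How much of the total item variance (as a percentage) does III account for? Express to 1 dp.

SS loadings for III = 0.79² + 0.40² + 0.89² + (-0.04)² + 0.38² + 0.29² + 0.04² + 0.31² + 0.17² = 1.9329
With 9 standardized items, total variance = 9. Proportion = 1.9329/9 = 0.2148 → 21.48%.

21.5%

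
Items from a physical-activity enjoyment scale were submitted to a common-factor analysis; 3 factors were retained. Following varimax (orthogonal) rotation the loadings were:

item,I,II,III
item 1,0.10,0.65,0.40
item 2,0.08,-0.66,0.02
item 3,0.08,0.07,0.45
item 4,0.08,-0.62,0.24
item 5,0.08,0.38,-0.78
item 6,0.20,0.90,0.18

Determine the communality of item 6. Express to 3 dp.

0.882

h² = 0.20² + 0.90² + 0.18² = 0.0400 + 0.8100 + 0.0324 = 0.8824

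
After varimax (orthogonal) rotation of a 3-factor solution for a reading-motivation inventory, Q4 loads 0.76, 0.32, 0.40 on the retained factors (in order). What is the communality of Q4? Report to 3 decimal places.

h² = 0.76² + 0.32² + 0.40² = 0.5776 + 0.1024 + 0.1600 = 0.8400

0.840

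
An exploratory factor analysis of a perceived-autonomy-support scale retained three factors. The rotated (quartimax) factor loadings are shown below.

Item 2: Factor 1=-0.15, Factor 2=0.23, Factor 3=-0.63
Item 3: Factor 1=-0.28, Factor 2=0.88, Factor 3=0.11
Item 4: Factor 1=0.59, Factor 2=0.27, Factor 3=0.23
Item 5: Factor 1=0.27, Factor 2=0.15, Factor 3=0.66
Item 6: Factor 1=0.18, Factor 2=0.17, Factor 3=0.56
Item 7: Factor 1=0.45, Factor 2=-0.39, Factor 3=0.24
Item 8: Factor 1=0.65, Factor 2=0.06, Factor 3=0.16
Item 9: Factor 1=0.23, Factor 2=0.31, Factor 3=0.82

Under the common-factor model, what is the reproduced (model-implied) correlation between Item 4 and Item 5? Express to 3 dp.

r̂ = Σ λ_i·λ_j across factors = (0.59)(0.27) + (0.27)(0.15) + (0.23)(0.66)
  = +0.1593 +0.0405 +0.1518 = 0.3516

0.352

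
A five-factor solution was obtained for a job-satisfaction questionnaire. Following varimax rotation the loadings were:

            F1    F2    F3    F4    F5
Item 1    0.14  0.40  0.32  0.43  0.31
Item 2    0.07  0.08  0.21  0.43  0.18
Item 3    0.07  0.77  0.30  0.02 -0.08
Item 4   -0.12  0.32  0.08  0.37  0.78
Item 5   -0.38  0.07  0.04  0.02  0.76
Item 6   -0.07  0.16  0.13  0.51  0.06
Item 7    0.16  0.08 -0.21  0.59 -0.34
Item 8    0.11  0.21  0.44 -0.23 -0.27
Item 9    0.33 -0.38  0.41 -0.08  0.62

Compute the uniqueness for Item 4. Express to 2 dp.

h² = (-0.12)² + 0.32² + 0.08² + 0.37² + 0.78² = 0.0144 + 0.1024 + 0.0064 + 0.1369 + 0.6084 = 0.8685
Uniqueness u² = 1 − h² = 1 − 0.8685 = 0.1315

0.13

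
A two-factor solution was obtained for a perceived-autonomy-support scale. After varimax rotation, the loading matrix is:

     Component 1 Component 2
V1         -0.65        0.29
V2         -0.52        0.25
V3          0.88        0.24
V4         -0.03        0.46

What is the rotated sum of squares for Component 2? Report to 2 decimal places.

SS loadings for Component 2 = 0.29² + 0.25² + 0.24² + 0.46² = 0.0841 + 0.0625 + 0.0576 + 0.2116 = 0.4158

0.42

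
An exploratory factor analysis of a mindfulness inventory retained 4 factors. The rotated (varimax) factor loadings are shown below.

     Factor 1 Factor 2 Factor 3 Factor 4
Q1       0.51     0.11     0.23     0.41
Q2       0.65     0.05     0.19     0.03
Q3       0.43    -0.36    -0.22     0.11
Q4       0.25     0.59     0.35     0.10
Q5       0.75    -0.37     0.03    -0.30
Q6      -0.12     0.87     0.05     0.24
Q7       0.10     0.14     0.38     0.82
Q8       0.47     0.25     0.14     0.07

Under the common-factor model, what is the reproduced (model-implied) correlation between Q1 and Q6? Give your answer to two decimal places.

0.14

r̂ = Σ λ_i·λ_j across factors = (0.51)(-0.12) + (0.11)(0.87) + (0.23)(0.05) + (0.41)(0.24)
  = -0.0612 +0.0957 +0.0115 +0.0984 = 0.1444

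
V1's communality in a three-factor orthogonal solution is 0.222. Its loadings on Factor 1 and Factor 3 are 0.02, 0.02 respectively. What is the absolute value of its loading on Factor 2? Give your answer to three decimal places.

0.470

Under orthogonal rotation h² = Σλ², so λ_Factor 2² = h² − (0.0008) = 0.222 − 0.0008 = 0.2212.
|λ| = √0.2212 = 0.4703.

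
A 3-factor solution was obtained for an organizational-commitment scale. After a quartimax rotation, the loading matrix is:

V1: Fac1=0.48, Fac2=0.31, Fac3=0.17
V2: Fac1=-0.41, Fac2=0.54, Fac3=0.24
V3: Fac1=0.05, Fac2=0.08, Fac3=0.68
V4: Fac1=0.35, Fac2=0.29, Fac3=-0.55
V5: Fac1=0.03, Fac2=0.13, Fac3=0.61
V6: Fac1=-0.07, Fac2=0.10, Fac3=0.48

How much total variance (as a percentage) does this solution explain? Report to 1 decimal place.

41.5%

Communalities: 0.3554, 0.5173, 0.4713, 0.5091, 0.3899, 0.2453; Σh² = 2.4883.
Total variance with 6 standardized items is 6, so the solution explains 2.4883/6 = 0.4147 = 41.47%.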